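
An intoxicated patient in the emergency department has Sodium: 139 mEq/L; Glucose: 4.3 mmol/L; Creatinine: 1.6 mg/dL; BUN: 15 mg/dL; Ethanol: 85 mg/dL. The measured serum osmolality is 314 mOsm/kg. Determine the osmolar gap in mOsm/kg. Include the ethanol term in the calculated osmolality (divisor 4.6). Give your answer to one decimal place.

7.9 mOsm/kg

Calculated osmolality = 2·Na + glucose + BUN/2.8 + ethanol/4.6
= 2·139 + 4.3 + 15/2.8 + 85/4.6
= 278 + 4.30 + 5.36 + 18.48
= 306.14 mOsm/kg ≈ 306.1 mOsm/kg
Osmolar gap = measured − calculated = 314 − 306.1 = 7.9 mOsm/kg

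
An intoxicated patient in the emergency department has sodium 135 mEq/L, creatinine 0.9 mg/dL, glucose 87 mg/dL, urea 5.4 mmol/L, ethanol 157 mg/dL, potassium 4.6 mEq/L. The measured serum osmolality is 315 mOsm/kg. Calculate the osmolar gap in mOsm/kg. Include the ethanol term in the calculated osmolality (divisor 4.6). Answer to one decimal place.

Calculated osmolality = 2·Na + glucose/18 + urea + ethanol/4.6
= 2·135 + 87/18 + 5.4 + 157/4.6
= 270 + 4.83 + 5.40 + 34.13
= 314.36 mOsm/kg ≈ 314.4 mOsm/kg
Osmolar gap = measured − calculated = 315 − 314.4 = 0.6 mOsm/kg

0.6 mOsm/kg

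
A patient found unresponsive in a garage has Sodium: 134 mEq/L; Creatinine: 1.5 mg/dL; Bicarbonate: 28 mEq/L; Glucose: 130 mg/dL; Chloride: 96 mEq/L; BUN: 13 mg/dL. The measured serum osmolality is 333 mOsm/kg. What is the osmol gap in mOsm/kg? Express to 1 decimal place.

53.1 mOsm/kg

Calculated osmolality = 2·Na + glucose/18 + BUN/2.8
= 2·134 + 130/18 + 13/2.8
= 268 + 7.22 + 4.64
= 279.86 mOsm/kg ≈ 279.9 mOsm/kg
Osmolar gap = measured − calculated = 333 − 279.9 = 53.1 mOsm/kg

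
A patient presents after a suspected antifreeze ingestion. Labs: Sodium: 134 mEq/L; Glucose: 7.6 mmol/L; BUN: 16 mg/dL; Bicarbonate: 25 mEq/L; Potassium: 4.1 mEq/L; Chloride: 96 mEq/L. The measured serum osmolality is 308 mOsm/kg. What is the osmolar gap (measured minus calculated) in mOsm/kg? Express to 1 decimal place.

Calculated osmolality = 2·Na + glucose + BUN/2.8
= 2·134 + 7.6 + 16/2.8
= 268 + 7.60 + 5.71
= 281.31 mOsm/kg ≈ 281.3 mOsm/kg
Osmolar gap = measured − calculated = 308 − 281.3 = 26.7 mOsm/kg

26.7 mOsm/kg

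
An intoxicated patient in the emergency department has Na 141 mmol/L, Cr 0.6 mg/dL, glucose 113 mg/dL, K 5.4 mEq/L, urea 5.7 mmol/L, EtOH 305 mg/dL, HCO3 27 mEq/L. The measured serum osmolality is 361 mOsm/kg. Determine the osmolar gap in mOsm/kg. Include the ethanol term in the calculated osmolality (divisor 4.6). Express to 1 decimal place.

Calculated osmolality = 2·Na + glucose/18 + urea + ethanol/4.6
= 2·141 + 113/18 + 5.7 + 305/4.6
= 282 + 6.28 + 5.70 + 66.30
= 360.28 mOsm/kg ≈ 360.3 mOsm/kg
Osmolar gap = measured − calculated = 361 − 360.3 = 0.7 mOsm/kg

0.7 mOsm/kg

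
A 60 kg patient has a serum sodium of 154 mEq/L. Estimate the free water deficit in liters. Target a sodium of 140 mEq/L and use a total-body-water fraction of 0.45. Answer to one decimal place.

2.7 L

TBW = 0.45 · 60 = 27 L
Free water deficit = TBW · (Na/140 − 1)
= 27 · (154/140 − 1)
= 27 · 0.1
= 2.7 L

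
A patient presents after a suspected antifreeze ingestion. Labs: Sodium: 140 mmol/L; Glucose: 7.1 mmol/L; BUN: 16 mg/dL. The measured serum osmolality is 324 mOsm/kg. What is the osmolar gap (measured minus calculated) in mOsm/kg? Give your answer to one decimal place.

Calculated osmolality = 2·Na + glucose + BUN/2.8
= 2·140 + 7.1 + 16/2.8
= 280 + 7.10 + 5.71
= 292.81 mOsm/kg ≈ 292.8 mOsm/kg
Osmolar gap = measured − calculated = 324 − 292.8 = 31.2 mOsm/kg

31.2 mOsm/kg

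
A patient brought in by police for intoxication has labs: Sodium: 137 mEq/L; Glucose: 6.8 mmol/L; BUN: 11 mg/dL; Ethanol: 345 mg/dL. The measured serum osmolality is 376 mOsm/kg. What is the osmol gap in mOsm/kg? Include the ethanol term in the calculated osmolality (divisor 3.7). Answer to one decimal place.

Calculated osmolality = 2·Na + glucose + BUN/2.8 + ethanol/3.7
= 2·137 + 6.8 + 11/2.8 + 345/3.7
= 274 + 6.80 + 3.93 + 93.24
= 377.97 mOsm/kg ≈ 378.0 mOsm/kg
Osmolar gap = measured − calculated = 376 − 378.0 = -2.0 mOsm/kg

-2.0 mOsm/kg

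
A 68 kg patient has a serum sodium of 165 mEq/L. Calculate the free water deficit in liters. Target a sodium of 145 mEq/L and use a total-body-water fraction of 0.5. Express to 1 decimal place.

4.7 L

TBW = 0.5 · 68 = 34 L
Free water deficit = TBW · (Na/145 − 1)
= 34 · (165/145 − 1)
= 34 · 0.1379
= 4.69 L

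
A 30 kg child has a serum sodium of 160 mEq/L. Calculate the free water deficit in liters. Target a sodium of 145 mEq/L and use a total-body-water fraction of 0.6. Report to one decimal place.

TBW = 0.6 · 30 = 18 L
Free water deficit = TBW · (Na/145 − 1)
= 18 · (160/145 − 1)
= 18 · 0.1034
= 1.86 L

1.9 L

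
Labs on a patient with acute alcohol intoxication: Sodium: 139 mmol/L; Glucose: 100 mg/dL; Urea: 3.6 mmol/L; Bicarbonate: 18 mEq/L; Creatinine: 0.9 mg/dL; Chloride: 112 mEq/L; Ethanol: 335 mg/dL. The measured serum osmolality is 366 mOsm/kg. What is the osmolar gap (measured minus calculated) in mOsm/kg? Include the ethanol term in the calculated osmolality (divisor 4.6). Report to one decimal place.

6.0 mOsm/kg

Calculated osmolality = 2·Na + glucose/18 + urea + ethanol/4.6
= 2·139 + 100/18 + 3.6 + 335/4.6
= 278 + 5.56 + 3.60 + 72.83
= 359.99 mOsm/kg ≈ 360.0 mOsm/kg
Osmolar gap = measured − calculated = 366 − 360.0 = 6.0 mOsm/kg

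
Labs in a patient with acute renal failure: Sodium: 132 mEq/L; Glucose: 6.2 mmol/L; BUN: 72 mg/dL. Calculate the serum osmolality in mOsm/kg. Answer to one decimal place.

Calculated osmolality = 2·Na + glucose + BUN/2.8
= 2·132 + 6.2 + 72/2.8
= 264 + 6.20 + 25.71
= 295.91 mOsm/kg

295.9 mOsm/kg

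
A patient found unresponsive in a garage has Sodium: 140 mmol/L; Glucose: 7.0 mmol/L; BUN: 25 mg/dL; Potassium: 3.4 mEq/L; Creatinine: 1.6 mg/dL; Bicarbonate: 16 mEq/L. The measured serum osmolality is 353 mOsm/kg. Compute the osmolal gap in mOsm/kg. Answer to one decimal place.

57.1 mOsm/kg

Calculated osmolality = 2·Na + glucose + BUN/2.8
= 2·140 + 7 + 25/2.8
= 280 + 7 + 8.93
= 295.93 mOsm/kg ≈ 295.9 mOsm/kg
Osmolar gap = measured − calculated = 353 − 295.9 = 57.1 mOsm/kg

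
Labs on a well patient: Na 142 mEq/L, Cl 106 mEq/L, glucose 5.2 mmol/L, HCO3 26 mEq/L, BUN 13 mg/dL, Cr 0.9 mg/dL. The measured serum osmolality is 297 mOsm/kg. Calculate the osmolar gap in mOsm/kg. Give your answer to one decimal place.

3.2 mOsm/kg

Calculated osmolality = 2·Na + glucose + BUN/2.8
= 2·142 + 5.2 + 13/2.8
= 284 + 5.20 + 4.64
= 293.84 mOsm/kg ≈ 293.8 mOsm/kg
Osmolar gap = measured − calculated = 297 − 293.8 = 3.2 mOsm/kg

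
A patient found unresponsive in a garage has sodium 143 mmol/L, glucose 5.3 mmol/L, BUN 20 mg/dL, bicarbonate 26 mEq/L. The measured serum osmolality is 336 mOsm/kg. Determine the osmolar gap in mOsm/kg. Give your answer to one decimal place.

Calculated osmolality = 2·Na + glucose + BUN/2.8
= 2·143 + 5.3 + 20/2.8
= 286 + 5.30 + 7.14
= 298.44 mOsm/kg ≈ 298.4 mOsm/kg
Osmolar gap = measured − calculated = 336 − 298.4 = 37.6 mOsm/kg

37.6 mOsm/kg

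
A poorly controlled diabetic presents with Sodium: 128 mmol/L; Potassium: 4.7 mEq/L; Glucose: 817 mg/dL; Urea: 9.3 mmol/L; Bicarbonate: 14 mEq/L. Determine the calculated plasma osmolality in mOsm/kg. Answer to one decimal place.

310.7 mOsm/kg

Calculated osmolality = 2·Na + glucose/18 + urea
= 2·128 + 817/18 + 9.3
= 256 + 45.39 + 9.30
= 310.69 mOsm/kg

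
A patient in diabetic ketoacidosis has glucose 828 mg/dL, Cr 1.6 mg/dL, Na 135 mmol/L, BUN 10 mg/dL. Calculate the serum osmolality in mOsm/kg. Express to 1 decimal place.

319.6 mOsm/kg

Calculated osmolality = 2·Na + glucose/18 + BUN/2.8
= 2·135 + 828/18 + 10/2.8
= 270 + 46 + 3.57
= 319.57 mOsm/kg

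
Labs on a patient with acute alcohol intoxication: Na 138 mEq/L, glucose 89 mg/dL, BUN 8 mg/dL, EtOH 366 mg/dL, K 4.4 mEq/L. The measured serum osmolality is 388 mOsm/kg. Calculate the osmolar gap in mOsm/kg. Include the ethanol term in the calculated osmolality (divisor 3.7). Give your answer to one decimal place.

5.3 mOsm/kg

Calculated osmolality = 2·Na + glucose/18 + BUN/2.8 + ethanol/3.7
= 2·138 + 89/18 + 8/2.8 + 366/3.7
= 276 + 4.94 + 2.86 + 98.92
= 382.72 mOsm/kg ≈ 382.7 mOsm/kg
Osmolar gap = measured − calculated = 388 − 382.7 = 5.3 mOsm/kg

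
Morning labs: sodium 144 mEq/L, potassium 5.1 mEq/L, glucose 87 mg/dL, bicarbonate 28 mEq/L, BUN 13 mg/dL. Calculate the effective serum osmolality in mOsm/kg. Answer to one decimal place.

Effective osmolality excludes urea (freely permeant across cell membranes):
2·Na + glucose/18
= 2·144 + 87/18
= 288 + 4.83
= 292.83 mOsm/kg

292.8 mOsm/kg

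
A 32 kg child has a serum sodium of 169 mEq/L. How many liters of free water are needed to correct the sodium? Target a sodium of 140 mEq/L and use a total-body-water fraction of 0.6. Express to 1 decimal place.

TBW = 0.6 · 32 = 19.2 L
Free water deficit = TBW · (Na/140 − 1)
= 19.2 · (169/140 − 1)
= 19.2 · 0.2071
= 3.98 L

4.0 L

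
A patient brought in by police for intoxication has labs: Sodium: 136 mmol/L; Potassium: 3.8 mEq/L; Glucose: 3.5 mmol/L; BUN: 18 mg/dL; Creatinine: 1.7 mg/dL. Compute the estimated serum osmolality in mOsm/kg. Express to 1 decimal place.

Calculated osmolality = 2·Na + glucose + BUN/2.8
= 2·136 + 3.5 + 18/2.8
= 272 + 3.50 + 6.43
= 281.93 mOsm/kg

281.9 mOsm/kg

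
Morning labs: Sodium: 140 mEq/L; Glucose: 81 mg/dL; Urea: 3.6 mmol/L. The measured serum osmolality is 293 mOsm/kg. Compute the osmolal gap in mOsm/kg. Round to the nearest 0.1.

Calculated osmolality = 2·Na + glucose/18 + urea
= 2·140 + 81/18 + 3.6
= 280 + 4.50 + 3.60
= 288.1 mOsm/kg ≈ 288.1 mOsm/kg
Osmolar gap = measured − calculated = 293 − 288.1 = 4.9 mOsm/kg

4.9 mOsm/kg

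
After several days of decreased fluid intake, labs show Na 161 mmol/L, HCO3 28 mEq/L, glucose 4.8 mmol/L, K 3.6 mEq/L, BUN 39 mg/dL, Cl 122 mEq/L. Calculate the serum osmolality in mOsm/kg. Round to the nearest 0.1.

Calculated osmolality = 2·Na + glucose + BUN/2.8
= 2·161 + 4.8 + 39/2.8
= 322 + 4.80 + 13.93
= 340.73 mOsm/kg

340.7 mOsm/kg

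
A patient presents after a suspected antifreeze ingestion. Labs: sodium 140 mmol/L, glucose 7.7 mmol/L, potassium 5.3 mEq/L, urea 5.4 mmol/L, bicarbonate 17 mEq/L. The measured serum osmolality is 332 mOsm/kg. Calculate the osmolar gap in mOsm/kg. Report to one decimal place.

Calculated osmolality = 2·Na + glucose + urea
= 2·140 + 7.7 + 5.4
= 280 + 7.70 + 5.40
= 293.1 mOsm/kg ≈ 293.1 mOsm/kg
Osmolar gap = measured − calculated = 332 − 293.1 = 38.9 mOsm/kg

38.9 mOsm/kg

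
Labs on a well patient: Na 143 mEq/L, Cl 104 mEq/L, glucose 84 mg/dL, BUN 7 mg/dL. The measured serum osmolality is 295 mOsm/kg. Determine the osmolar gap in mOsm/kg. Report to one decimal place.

1.8 mOsm/kg

Calculated osmolality = 2·Na + glucose/18 + BUN/2.8
= 2·143 + 84/18 + 7/2.8
= 286 + 4.67 + 2.50
= 293.17 mOsm/kg ≈ 293.2 mOsm/kg
Osmolar gap = measured − calculated = 295 − 293.2 = 1.8 mOsm/kg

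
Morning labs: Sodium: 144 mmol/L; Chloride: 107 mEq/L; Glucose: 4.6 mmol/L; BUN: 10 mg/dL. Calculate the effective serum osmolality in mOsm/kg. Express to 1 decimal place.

Effective osmolality excludes urea (freely permeant across cell membranes):
2·Na + glucose
= 2·144 + 4.6
= 288 + 4.6
= 292.6 mOsm/kg

292.6 mOsm/kg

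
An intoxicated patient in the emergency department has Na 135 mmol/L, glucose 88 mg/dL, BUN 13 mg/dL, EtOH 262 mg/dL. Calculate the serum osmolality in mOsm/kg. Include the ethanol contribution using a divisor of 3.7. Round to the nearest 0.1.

350.3 mOsm/kg

Calculated osmolality = 2·Na + glucose/18 + BUN/2.8 + ethanol/3.7
= 2·135 + 88/18 + 13/2.8 + 262/3.7
= 270 + 4.89 + 4.64 + 70.81
= 350.34 mOsm/kg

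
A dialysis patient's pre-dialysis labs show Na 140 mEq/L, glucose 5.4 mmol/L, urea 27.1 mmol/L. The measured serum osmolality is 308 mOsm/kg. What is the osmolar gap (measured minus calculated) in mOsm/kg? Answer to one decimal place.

-4.5 mOsm/kg

Calculated osmolality = 2·Na + glucose + urea
= 2·140 + 5.4 + 27.1
= 280 + 5.40 + 27.10
= 312.5 mOsm/kg ≈ 312.5 mOsm/kg
Osmolar gap = measured − calculated = 308 − 312.5 = -4.5 mOsm/kg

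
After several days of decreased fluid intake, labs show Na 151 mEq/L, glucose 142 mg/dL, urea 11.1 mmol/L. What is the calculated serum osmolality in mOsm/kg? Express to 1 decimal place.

Calculated osmolality = 2·Na + glucose/18 + urea
= 2·151 + 142/18 + 11.1
= 302 + 7.89 + 11.10
= 320.99 mOsm/kg

321.0 mOsm/kg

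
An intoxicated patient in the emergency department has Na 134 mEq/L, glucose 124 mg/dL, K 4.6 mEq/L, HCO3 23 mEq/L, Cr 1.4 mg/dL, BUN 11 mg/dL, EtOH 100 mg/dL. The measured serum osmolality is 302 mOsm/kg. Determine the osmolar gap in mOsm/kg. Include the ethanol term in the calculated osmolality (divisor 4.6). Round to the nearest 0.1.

Calculated osmolality = 2·Na + glucose/18 + BUN/2.8 + ethanol/4.6
= 2·134 + 124/18 + 11/2.8 + 100/4.6
= 268 + 6.89 + 3.93 + 21.74
= 300.56 mOsm/kg ≈ 300.6 mOsm/kg
Osmolar gap = measured − calculated = 302 − 300.6 = 1.4 mOsm/kg

1.4 mOsm/kg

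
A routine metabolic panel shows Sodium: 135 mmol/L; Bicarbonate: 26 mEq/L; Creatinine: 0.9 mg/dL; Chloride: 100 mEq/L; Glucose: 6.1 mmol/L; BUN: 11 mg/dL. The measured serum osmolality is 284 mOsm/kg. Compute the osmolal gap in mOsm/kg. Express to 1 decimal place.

Calculated osmolality = 2·Na + glucose + BUN/2.8
= 2·135 + 6.1 + 11/2.8
= 270 + 6.10 + 3.93
= 280.03 mOsm/kg ≈ 280.0 mOsm/kg
Osmolar gap = measured − calculated = 284 − 280.0 = 4.0 mOsm/kg

4.0 mOsm/kg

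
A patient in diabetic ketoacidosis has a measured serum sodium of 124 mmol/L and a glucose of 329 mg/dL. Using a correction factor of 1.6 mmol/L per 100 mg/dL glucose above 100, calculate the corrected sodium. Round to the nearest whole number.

Corrected Na = measured Na + 1.6 · (glucose − 100)/100
= 124 + 1.6 · (329 − 100)/100
= 124 + 3.7
= 127.7 mmol/L

128 mmol/L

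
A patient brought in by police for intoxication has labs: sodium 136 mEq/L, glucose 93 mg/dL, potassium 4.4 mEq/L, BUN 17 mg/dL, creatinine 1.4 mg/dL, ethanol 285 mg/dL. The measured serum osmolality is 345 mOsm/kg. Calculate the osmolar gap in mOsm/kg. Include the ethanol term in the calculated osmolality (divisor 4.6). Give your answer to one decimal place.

-0.2 mOsm/kg

Calculated osmolality = 2·Na + glucose/18 + BUN/2.8 + ethanol/4.6
= 2·136 + 93/18 + 17/2.8 + 285/4.6
= 272 + 5.17 + 6.07 + 61.96
= 345.2 mOsm/kg ≈ 345.2 mOsm/kg
Osmolar gap = measured − calculated = 345 − 345.2 = -0.2 mOsm/kg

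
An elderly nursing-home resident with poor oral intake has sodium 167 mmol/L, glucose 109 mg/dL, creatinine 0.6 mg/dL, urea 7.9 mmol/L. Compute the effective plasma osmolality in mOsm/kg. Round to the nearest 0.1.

340.1 mOsm/kg

Effective osmolality excludes urea (freely permeant across cell membranes):
2·Na + glucose/18
= 2·167 + 109/18
= 334 + 6.06
= 340.06 mOsm/kg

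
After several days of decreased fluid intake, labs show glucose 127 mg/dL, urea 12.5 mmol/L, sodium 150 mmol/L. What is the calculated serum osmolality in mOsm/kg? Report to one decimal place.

319.6 mOsm/kg

Calculated osmolality = 2·Na + glucose/18 + urea
= 2·150 + 127/18 + 12.5
= 300 + 7.06 + 12.50
= 319.56 mOsm/kg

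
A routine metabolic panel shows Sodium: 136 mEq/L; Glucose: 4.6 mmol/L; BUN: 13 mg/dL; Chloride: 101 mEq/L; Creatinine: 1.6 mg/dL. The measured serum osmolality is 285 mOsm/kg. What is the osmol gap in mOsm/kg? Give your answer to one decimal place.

Calculated osmolality = 2·Na + glucose + BUN/2.8
= 2·136 + 4.6 + 13/2.8
= 272 + 4.60 + 4.64
= 281.24 mOsm/kg ≈ 281.2 mOsm/kg
Osmolar gap = measured − calculated = 285 − 281.2 = 3.8 mOsm/kg

3.8 mOsm/kg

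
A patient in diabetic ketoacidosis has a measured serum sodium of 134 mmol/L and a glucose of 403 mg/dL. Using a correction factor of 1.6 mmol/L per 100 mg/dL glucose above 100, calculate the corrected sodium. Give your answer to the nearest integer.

139 mmol/L

Corrected Na = measured Na + 1.6 · (glucose − 100)/100
= 134 + 1.6 · (403 − 100)/100
= 134 + 4.8
= 138.8 mmol/L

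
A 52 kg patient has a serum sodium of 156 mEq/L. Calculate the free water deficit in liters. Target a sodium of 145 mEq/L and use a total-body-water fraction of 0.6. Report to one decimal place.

2.4 L

TBW = 0.6 · 52 = 31.2 L
Free water deficit = TBW · (Na/145 − 1)
= 31.2 · (156/145 − 1)
= 31.2 · 0.0759
= 2.37 L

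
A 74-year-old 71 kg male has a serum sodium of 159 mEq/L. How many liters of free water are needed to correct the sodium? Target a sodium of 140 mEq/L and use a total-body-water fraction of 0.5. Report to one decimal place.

4.8 L

TBW = 0.5 · 71 = 35.5 L
Free water deficit = TBW · (Na/140 − 1)
= 35.5 · (159/140 − 1)
= 35.5 · 0.1357
= 4.82 L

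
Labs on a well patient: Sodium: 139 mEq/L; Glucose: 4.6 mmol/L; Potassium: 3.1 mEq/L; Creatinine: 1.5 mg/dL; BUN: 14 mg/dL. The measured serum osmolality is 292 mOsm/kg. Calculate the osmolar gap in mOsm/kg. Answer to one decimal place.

Calculated osmolality = 2·Na + glucose + BUN/2.8
= 2·139 + 4.6 + 14/2.8
= 278 + 4.60 + 5
= 287.6 mOsm/kg ≈ 287.6 mOsm/kg
Osmolar gap = measured − calculated = 292 − 287.6 = 4.4 mOsm/kg

4.4 mOsm/kg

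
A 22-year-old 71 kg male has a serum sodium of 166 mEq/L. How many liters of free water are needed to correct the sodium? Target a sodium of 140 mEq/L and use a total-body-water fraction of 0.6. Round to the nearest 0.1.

7.9 L

TBW = 0.6 · 71 = 42.6 L
Free water deficit = TBW · (Na/140 − 1)
= 42.6 · (166/140 − 1)
= 42.6 · 0.1857
= 7.91 L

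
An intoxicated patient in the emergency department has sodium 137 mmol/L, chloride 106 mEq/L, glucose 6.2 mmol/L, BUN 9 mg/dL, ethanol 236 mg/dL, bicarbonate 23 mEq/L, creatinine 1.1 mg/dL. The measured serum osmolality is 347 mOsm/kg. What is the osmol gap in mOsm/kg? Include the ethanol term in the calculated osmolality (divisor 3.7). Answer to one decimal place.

Calculated osmolality = 2·Na + glucose + BUN/2.8 + ethanol/3.7
= 2·137 + 6.2 + 9/2.8 + 236/3.7
= 274 + 6.20 + 3.21 + 63.78
= 347.19 mOsm/kg ≈ 347.2 mOsm/kg
Osmolar gap = measured − calculated = 347 − 347.2 = -0.2 mOsm/kg

-0.2 mOsm/kg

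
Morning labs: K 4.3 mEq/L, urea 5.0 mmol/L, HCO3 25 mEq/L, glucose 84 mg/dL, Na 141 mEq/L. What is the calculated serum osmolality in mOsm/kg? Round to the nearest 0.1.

291.7 mOsm/kg

Calculated osmolality = 2·Na + glucose/18 + urea
= 2·141 + 84/18 + 5
= 282 + 4.67 + 5
= 291.67 mOsm/kg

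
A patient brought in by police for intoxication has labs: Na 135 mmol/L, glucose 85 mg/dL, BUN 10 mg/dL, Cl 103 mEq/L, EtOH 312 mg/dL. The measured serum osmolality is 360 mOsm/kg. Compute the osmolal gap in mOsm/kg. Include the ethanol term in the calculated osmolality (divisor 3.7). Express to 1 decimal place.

-2.6 mOsm/kg

Calculated osmolality = 2·Na + glucose/18 + BUN/2.8 + ethanol/3.7
= 2·135 + 85/18 + 10/2.8 + 312/3.7
= 270 + 4.72 + 3.57 + 84.32
= 362.61 mOsm/kg ≈ 362.6 mOsm/kg
Osmolar gap = measured − calculated = 360 − 362.6 = -2.6 mOsm/kg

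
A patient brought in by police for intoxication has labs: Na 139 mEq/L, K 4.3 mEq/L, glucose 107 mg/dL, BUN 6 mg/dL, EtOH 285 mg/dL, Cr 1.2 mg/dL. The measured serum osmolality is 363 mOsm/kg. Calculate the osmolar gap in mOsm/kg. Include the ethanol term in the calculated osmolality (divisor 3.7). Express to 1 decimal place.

Calculated osmolality = 2·Na + glucose/18 + BUN/2.8 + ethanol/3.7
= 2·139 + 107/18 + 6/2.8 + 285/3.7
= 278 + 5.94 + 2.14 + 77.03
= 363.11 mOsm/kg ≈ 363.1 mOsm/kg
Osmolar gap = measured − calculated = 363 − 363.1 = -0.1 mOsm/kg

-0.1 mOsm/kg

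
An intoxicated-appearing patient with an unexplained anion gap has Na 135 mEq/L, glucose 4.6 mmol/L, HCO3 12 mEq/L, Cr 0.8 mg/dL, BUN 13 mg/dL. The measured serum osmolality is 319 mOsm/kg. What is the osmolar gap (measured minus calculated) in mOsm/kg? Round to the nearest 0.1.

Calculated osmolality = 2·Na + glucose + BUN/2.8
= 2·135 + 4.6 + 13/2.8
= 270 + 4.60 + 4.64
= 279.24 mOsm/kg ≈ 279.2 mOsm/kg
Osmolar gap = measured − calculated = 319 − 279.2 = 39.8 mOsm/kg

39.8 mOsm/kg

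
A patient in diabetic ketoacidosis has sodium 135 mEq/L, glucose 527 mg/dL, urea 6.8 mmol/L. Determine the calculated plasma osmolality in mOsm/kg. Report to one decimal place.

Calculated osmolality = 2·Na + glucose/18 + urea
= 2·135 + 527/18 + 6.8
= 270 + 29.28 + 6.80
= 306.08 mOsm/kg

306.1 mOsm/kg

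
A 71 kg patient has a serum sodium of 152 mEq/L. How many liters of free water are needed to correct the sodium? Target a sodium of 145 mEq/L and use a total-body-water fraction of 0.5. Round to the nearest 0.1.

TBW = 0.5 · 71 = 35.5 L
Free water deficit = TBW · (Na/145 − 1)
= 35.5 · (152/145 − 1)
= 35.5 · 0.0483
= 1.71 L

1.7 L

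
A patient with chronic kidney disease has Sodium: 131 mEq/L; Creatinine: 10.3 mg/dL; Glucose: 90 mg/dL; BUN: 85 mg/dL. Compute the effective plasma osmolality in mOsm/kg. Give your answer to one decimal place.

Effective osmolality excludes urea (freely permeant across cell membranes):
2·Na + glucose/18
= 2·131 + 90/18
= 262 + 5
= 267 mOsm/kg

267.0 mOsm/kg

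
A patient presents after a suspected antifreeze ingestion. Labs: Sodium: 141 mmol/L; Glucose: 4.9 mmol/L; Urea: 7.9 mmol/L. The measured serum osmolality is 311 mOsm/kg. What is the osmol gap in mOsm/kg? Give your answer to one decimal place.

Calculated osmolality = 2·Na + glucose + urea
= 2·141 + 4.9 + 7.9
= 282 + 4.90 + 7.90
= 294.8 mOsm/kg ≈ 294.8 mOsm/kg
Osmolar gap = measured − calculated = 311 − 294.8 = 16.2 mOsm/kg

16.2 mOsm/kg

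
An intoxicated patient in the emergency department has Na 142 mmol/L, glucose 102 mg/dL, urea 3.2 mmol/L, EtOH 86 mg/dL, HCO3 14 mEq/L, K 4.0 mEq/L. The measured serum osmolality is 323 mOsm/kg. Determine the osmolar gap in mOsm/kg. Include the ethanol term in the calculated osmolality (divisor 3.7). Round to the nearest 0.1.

Calculated osmolality = 2·Na + glucose/18 + urea + ethanol/3.7
= 2·142 + 102/18 + 3.2 + 86/3.7
= 284 + 5.67 + 3.20 + 23.24
= 316.11 mOsm/kg ≈ 316.1 mOsm/kg
Osmolar gap = measured − calculated = 323 − 316.1 = 6.9 mOsm/kg

6.9 mOsm/kg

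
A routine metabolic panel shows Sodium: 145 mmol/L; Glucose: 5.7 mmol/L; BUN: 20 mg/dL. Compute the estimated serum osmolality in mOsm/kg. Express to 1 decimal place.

302.8 mOsm/kg

Calculated osmolality = 2·Na + glucose + BUN/2.8
= 2·145 + 5.7 + 20/2.8
= 290 + 5.70 + 7.14
= 302.84 mOsm/kg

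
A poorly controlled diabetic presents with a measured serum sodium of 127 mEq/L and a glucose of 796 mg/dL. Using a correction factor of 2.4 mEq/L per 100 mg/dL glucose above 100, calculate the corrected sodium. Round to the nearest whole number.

144 mEq/L

Corrected Na = measured Na + 2.4 · (glucose − 100)/100
= 127 + 2.4 · (796 − 100)/100
= 127 + 16.7
= 143.7 mEq/L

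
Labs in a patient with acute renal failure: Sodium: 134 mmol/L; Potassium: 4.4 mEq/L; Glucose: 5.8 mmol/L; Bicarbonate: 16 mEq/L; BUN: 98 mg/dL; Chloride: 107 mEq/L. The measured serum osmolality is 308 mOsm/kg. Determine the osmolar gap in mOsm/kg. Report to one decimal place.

Calculated osmolality = 2·Na + glucose + BUN/2.8
= 2·134 + 5.8 + 98/2.8
= 268 + 5.80 + 35
= 308.8 mOsm/kg ≈ 308.8 mOsm/kg
Osmolar gap = measured − calculated = 308 − 308.8 = -0.8 mOsm/kg

-0.8 mOsm/kg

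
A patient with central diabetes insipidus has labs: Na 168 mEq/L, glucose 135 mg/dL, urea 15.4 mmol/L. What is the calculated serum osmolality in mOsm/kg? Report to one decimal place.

358.9 mOsm/kg

Calculated osmolality = 2·Na + glucose/18 + urea
= 2·168 + 135/18 + 15.4
= 336 + 7.50 + 15.40
= 358.9 mOsm/kg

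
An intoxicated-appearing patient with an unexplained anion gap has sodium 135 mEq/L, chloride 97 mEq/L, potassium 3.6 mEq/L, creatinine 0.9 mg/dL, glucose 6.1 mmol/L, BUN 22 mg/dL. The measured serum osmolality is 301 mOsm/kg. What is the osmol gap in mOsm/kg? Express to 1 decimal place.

Calculated osmolality = 2·Na + glucose + BUN/2.8
= 2·135 + 6.1 + 22/2.8
= 270 + 6.10 + 7.86
= 283.96 mOsm/kg ≈ 284.0 mOsm/kg
Osmolar gap = measured − calculated = 301 − 284.0 = 17.0 mOsm/kg

17.0 mOsm/kg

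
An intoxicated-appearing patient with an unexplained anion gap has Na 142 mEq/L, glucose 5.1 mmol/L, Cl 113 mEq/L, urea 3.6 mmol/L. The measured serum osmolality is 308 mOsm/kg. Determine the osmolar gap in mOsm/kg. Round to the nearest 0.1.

Calculated osmolality = 2·Na + glucose + urea
= 2·142 + 5.1 + 3.6
= 284 + 5.10 + 3.60
= 292.7 mOsm/kg ≈ 292.7 mOsm/kg
Osmolar gap = measured − calculated = 308 − 292.7 = 15.3 mOsm/kg

15.3 mOsm/kg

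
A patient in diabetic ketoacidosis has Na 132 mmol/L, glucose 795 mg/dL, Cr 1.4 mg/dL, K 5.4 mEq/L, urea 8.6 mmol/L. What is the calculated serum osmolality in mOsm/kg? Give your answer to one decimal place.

316.8 mOsm/kg

Calculated osmolality = 2·Na + glucose/18 + urea
= 2·132 + 795/18 + 8.6
= 264 + 44.17 + 8.60
= 316.77 mOsm/kg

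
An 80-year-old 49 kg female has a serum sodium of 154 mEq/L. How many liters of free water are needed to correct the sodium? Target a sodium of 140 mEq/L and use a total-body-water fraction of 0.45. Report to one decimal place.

2.2 L

TBW = 0.45 · 49 = 22.05 L
Free water deficit = TBW · (Na/140 − 1)
= 22.05 · (154/140 − 1)
= 22.05 · 0.1
= 2.21 L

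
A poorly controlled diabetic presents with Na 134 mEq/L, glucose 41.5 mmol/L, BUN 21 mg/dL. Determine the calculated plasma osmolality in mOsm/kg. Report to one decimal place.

317.0 mOsm/kg

Calculated osmolality = 2·Na + glucose + BUN/2.8
= 2·134 + 41.5 + 21/2.8
= 268 + 41.50 + 7.50
= 317 mOsm/kg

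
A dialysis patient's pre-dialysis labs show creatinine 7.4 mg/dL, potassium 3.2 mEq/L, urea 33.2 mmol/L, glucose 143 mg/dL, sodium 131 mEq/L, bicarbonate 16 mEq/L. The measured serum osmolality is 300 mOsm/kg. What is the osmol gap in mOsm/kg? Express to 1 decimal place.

Calculated osmolality = 2·Na + glucose/18 + urea
= 2·131 + 143/18 + 33.2
= 262 + 7.94 + 33.20
= 303.14 mOsm/kg ≈ 303.1 mOsm/kg
Osmolar gap = measured − calculated = 300 − 303.1 = -3.1 mOsm/kg

-3.1 mOsm/kg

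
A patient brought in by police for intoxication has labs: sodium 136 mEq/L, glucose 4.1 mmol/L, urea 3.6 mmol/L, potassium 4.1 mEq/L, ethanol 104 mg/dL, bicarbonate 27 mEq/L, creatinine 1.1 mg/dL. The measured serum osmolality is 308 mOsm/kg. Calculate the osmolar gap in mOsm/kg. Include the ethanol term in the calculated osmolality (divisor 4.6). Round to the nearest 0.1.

5.7 mOsm/kg

Calculated osmolality = 2·Na + glucose + urea + ethanol/4.6
= 2·136 + 4.1 + 3.6 + 104/4.6
= 272 + 4.10 + 3.60 + 22.61
= 302.31 mOsm/kg ≈ 302.3 mOsm/kg
Osmolar gap = measured − calculated = 308 − 302.3 = 5.7 mOsm/kg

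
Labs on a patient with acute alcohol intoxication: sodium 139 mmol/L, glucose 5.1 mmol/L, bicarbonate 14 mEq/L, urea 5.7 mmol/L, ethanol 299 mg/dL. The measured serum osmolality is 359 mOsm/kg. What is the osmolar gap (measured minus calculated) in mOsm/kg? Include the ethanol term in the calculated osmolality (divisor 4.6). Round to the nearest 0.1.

Calculated osmolality = 2·Na + glucose + urea + ethanol/4.6
= 2·139 + 5.1 + 5.7 + 299/4.6
= 278 + 5.10 + 5.70 + 65
= 353.8 mOsm/kg ≈ 353.8 mOsm/kg
Osmolar gap = measured − calculated = 359 − 353.8 = 5.2 mOsm/kg

5.2 mOsm/kg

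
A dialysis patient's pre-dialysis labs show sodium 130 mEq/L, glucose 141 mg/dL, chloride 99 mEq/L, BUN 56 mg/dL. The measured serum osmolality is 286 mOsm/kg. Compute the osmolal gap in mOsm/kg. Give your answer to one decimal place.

Calculated osmolality = 2·Na + glucose/18 + BUN/2.8
= 2·130 + 141/18 + 56/2.8
= 260 + 7.83 + 20
= 287.83 mOsm/kg ≈ 287.8 mOsm/kg
Osmolar gap = measured − calculated = 286 − 287.8 = -1.8 mOsm/kg

-1.8 mOsm/kg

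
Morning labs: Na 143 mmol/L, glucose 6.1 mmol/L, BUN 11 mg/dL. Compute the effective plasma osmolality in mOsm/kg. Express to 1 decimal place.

Effective osmolality excludes urea (freely permeant across cell membranes):
2·Na + glucose
= 2·143 + 6.1
= 286 + 6.1
= 292.1 mOsm/kg

292.1 mOsm/kg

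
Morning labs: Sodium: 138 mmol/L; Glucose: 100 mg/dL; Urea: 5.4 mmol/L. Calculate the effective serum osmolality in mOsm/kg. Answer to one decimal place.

Effective osmolality excludes urea (freely permeant across cell membranes):
2·Na + glucose/18
= 2·138 + 100/18
= 276 + 5.56
= 281.56 mOsm/kg

281.6 mOsm/kg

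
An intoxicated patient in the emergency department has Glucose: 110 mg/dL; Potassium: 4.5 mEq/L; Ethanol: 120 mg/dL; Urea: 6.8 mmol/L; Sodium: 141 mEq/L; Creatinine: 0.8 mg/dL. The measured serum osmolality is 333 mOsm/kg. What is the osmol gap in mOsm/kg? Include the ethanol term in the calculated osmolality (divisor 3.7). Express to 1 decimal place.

Calculated osmolality = 2·Na + glucose/18 + urea + ethanol/3.7
= 2·141 + 110/18 + 6.8 + 120/3.7
= 282 + 6.11 + 6.80 + 32.43
= 327.34 mOsm/kg ≈ 327.3 mOsm/kg
Osmolar gap = measured − calculated = 333 − 327.3 = 5.7 mOsm/kg

5.7 mOsm/kg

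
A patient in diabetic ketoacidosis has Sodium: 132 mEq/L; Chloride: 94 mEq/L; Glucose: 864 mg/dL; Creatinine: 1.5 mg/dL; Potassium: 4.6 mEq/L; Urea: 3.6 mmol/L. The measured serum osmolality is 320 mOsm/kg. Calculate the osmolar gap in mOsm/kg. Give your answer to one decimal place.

4.4 mOsm/kg

Calculated osmolality = 2·Na + glucose/18 + urea
= 2·132 + 864/18 + 3.6
= 264 + 48 + 3.60
= 315.6 mOsm/kg ≈ 315.6 mOsm/kg
Osmolar gap = measured − calculated = 320 − 315.6 = 4.4 mOsm/kg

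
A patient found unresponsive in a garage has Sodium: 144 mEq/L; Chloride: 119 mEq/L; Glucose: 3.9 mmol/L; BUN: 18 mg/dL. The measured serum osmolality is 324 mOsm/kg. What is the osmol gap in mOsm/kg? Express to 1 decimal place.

25.7 mOsm/kg

Calculated osmolality = 2·Na + glucose + BUN/2.8
= 2·144 + 3.9 + 18/2.8
= 288 + 3.90 + 6.43
= 298.33 mOsm/kg ≈ 298.3 mOsm/kg
Osmolar gap = measured − calculated = 324 − 298.3 = 25.7 mOsm/kg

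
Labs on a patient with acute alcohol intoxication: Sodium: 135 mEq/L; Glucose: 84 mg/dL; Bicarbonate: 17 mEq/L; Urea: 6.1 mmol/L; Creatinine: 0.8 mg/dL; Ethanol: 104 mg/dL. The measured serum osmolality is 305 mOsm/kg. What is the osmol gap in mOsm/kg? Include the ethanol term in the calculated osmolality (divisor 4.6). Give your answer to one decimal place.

Calculated osmolality = 2·Na + glucose/18 + urea + ethanol/4.6
= 2·135 + 84/18 + 6.1 + 104/4.6
= 270 + 4.67 + 6.10 + 22.61
= 303.38 mOsm/kg ≈ 303.4 mOsm/kg
Osmolar gap = measured − calculated = 305 − 303.4 = 1.6 mOsm/kg

1.6 mOsm/kg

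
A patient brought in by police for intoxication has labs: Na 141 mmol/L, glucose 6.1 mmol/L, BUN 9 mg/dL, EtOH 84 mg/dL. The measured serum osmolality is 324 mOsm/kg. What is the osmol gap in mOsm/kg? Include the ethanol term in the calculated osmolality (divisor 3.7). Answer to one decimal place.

10.0 mOsm/kg

Calculated osmolality = 2·Na + glucose + BUN/2.8 + ethanol/3.7
= 2·141 + 6.1 + 9/2.8 + 84/3.7
= 282 + 6.10 + 3.21 + 22.70
= 314.01 mOsm/kg ≈ 314.0 mOsm/kg
Osmolar gap = measured − calculated = 324 − 314.0 = 10.0 mOsm/kg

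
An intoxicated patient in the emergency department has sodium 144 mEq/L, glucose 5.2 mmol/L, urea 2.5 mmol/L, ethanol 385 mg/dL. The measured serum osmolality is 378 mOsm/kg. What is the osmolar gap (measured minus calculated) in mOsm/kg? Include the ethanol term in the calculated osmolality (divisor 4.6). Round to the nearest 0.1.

-1.4 mOsm/kg

Calculated osmolality = 2·Na + glucose + urea + ethanol/4.6
= 2·144 + 5.2 + 2.5 + 385/4.6
= 288 + 5.20 + 2.50 + 83.70
= 379.4 mOsm/kg ≈ 379.4 mOsm/kg
Osmolar gap = measured − calculated = 378 − 379.4 = -1.4 mOsm/kg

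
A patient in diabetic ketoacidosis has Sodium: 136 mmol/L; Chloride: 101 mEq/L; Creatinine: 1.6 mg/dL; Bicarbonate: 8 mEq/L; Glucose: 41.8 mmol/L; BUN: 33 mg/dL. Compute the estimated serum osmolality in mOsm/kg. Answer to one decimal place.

325.6 mOsm/kg

Calculated osmolality = 2·Na + glucose + BUN/2.8
= 2·136 + 41.8 + 33/2.8
= 272 + 41.80 + 11.79
= 325.59 mOsm/kg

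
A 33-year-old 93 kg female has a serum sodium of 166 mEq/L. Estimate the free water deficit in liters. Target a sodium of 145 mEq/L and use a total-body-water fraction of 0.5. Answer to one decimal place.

6.7 L

TBW = 0.5 · 93 = 46.5 L
Free water deficit = TBW · (Na/145 − 1)
= 46.5 · (166/145 − 1)
= 46.5 · 0.1448
= 6.73 L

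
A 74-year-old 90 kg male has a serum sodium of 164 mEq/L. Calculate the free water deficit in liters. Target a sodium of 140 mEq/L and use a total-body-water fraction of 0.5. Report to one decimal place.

TBW = 0.5 · 90 = 45 L
Free water deficit = TBW · (Na/140 − 1)
= 45 · (164/140 − 1)
= 45 · 0.1714
= 7.71 L

7.7 L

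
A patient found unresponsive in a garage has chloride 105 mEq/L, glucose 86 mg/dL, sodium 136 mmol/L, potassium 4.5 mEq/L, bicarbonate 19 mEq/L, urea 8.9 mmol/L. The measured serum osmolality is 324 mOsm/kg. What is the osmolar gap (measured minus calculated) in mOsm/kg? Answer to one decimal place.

38.3 mOsm/kg

Calculated osmolality = 2·Na + glucose/18 + urea
= 2·136 + 86/18 + 8.9
= 272 + 4.78 + 8.90
= 285.68 mOsm/kg ≈ 285.7 mOsm/kg
Osmolar gap = measured − calculated = 324 − 285.7 = 38.3 mOsm/kg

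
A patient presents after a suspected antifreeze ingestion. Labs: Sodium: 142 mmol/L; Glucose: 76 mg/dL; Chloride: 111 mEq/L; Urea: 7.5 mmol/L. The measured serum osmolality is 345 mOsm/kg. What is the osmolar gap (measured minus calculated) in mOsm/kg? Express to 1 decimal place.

Calculated osmolality = 2·Na + glucose/18 + urea
= 2·142 + 76/18 + 7.5
= 284 + 4.22 + 7.50
= 295.72 mOsm/kg ≈ 295.7 mOsm/kg
Osmolar gap = measured − calculated = 345 − 295.7 = 49.3 mOsm/kg

49.3 mOsm/kg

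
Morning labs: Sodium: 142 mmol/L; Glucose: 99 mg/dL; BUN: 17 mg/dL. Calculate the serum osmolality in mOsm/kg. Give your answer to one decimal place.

295.6 mOsm/kg

Calculated osmolality = 2·Na + glucose/18 + BUN/2.8
= 2·142 + 99/18 + 17/2.8
= 284 + 5.50 + 6.07
= 295.57 mOsm/kg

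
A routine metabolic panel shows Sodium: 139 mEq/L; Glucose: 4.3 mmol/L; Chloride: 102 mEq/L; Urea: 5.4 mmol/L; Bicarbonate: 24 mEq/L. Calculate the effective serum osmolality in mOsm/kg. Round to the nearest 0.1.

Effective osmolality excludes urea (freely permeant across cell membranes):
2·Na + glucose
= 2·139 + 4.3
= 278 + 4.3
= 282.3 mOsm/kg

282.3 mOsm/kg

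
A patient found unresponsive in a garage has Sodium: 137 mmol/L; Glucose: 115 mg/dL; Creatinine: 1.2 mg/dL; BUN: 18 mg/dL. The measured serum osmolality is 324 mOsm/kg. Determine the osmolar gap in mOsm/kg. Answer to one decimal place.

Calculated osmolality = 2·Na + glucose/18 + BUN/2.8
= 2·137 + 115/18 + 18/2.8
= 274 + 6.39 + 6.43
= 286.82 mOsm/kg ≈ 286.8 mOsm/kg
Osmolar gap = measured − calculated = 324 − 286.8 = 37.2 mOsm/kg

37.2 mOsm/kg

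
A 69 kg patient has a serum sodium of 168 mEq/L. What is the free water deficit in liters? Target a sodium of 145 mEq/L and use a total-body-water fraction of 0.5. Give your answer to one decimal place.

TBW = 0.5 · 69 = 34.5 L
Free water deficit = TBW · (Na/145 − 1)
= 34.5 · (168/145 − 1)
= 34.5 · 0.1586
= 5.47 L

5.5 L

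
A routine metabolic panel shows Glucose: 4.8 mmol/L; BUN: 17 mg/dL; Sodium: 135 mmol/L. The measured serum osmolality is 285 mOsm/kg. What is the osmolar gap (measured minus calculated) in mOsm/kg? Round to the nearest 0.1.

4.1 mOsm/kg

Calculated osmolality = 2·Na + glucose + BUN/2.8
= 2·135 + 4.8 + 17/2.8
= 270 + 4.80 + 6.07
= 280.87 mOsm/kg ≈ 280.9 mOsm/kg
Osmolar gap = measured − calculated = 285 − 280.9 = 4.1 mOsm/kg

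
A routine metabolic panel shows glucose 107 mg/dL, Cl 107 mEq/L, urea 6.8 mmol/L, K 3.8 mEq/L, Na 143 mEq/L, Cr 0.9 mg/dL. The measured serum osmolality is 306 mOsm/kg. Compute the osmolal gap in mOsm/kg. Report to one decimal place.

Calculated osmolality = 2·Na + glucose/18 + urea
= 2·143 + 107/18 + 6.8
= 286 + 5.94 + 6.80
= 298.74 mOsm/kg ≈ 298.7 mOsm/kg
Osmolar gap = measured − calculated = 306 − 298.7 = 7.3 mOsm/kg

7.3 mOsm/kg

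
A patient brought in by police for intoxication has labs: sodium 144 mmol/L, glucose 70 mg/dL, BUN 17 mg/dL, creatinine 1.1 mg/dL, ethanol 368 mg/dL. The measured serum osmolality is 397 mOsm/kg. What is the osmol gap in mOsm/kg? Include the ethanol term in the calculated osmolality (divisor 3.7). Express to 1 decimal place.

-0.4 mOsm/kg

Calculated osmolality = 2·Na + glucose/18 + BUN/2.8 + ethanol/3.7
= 2·144 + 70/18 + 17/2.8 + 368/3.7
= 288 + 3.89 + 6.07 + 99.46
= 397.42 mOsm/kg ≈ 397.4 mOsm/kg
Osmolar gap = measured − calculated = 397 − 397.4 = -0.4 mOsm/kg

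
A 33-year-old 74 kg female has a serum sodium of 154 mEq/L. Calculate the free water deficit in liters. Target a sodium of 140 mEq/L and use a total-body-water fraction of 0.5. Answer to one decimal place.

TBW = 0.5 · 74 = 37 L
Free water deficit = TBW · (Na/140 − 1)
= 37 · (154/140 − 1)
= 37 · 0.1
= 3.7 L

3.7 L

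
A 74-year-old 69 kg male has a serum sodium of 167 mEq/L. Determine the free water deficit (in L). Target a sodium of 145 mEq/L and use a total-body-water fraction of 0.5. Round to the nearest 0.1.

TBW = 0.5 · 69 = 34.5 L
Free water deficit = TBW · (Na/145 − 1)
= 34.5 · (167/145 − 1)
= 34.5 · 0.1517
= 5.23 L

5.2 L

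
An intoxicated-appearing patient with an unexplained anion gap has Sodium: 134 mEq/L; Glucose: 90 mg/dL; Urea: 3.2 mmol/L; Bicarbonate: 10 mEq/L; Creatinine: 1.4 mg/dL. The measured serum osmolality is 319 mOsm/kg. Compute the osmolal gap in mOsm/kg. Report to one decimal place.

Calculated osmolality = 2·Na + glucose/18 + urea
= 2·134 + 90/18 + 3.2
= 268 + 5 + 3.20
= 276.2 mOsm/kg ≈ 276.2 mOsm/kg
Osmolar gap = measured − calculated = 319 − 276.2 = 42.8 mOsm/kg

42.8 mOsm/kg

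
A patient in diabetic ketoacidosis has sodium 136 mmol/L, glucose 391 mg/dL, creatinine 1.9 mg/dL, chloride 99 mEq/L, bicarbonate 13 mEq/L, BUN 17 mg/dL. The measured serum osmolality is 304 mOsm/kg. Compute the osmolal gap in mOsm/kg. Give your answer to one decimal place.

4.2 mOsm/kg

Calculated osmolality = 2·Na + glucose/18 + BUN/2.8
= 2·136 + 391/18 + 17/2.8
= 272 + 21.72 + 6.07
= 299.79 mOsm/kg ≈ 299.8 mOsm/kg
Osmolar gap = measured − calculated = 304 − 299.8 = 4.2 mOsm/kg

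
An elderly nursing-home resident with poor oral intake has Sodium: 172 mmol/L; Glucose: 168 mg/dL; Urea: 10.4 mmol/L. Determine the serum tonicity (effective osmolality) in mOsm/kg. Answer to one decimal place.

Effective osmolality excludes urea (freely permeant across cell membranes):
2·Na + glucose/18
= 2·172 + 168/18
= 344 + 9.33
= 353.33 mOsm/kg

353.3 mOsm/kg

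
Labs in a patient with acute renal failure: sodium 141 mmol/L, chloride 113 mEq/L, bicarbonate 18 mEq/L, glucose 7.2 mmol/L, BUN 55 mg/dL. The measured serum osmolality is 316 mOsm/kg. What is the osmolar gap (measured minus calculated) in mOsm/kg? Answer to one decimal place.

Calculated osmolality = 2·Na + glucose + BUN/2.8
= 2·141 + 7.2 + 55/2.8
= 282 + 7.20 + 19.64
= 308.84 mOsm/kg ≈ 308.8 mOsm/kg
Osmolar gap = measured − calculated = 316 − 308.8 = 7.2 mOsm/kg

7.2 mOsm/kg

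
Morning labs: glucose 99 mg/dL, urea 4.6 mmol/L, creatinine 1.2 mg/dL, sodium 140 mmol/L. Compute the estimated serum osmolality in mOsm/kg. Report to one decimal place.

Calculated osmolality = 2·Na + glucose/18 + urea
= 2·140 + 99/18 + 4.6
= 280 + 5.50 + 4.60
= 290.1 mOsm/kg

290.1 mOsm/kg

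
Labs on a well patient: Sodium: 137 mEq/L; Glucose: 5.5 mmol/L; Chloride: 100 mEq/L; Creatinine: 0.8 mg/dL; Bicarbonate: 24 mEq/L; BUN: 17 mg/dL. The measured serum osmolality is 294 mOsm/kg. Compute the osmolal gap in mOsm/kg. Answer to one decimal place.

Calculated osmolality = 2·Na + glucose + BUN/2.8
= 2·137 + 5.5 + 17/2.8
= 274 + 5.50 + 6.07
= 285.57 mOsm/kg ≈ 285.6 mOsm/kg
Osmolar gap = measured − calculated = 294 − 285.6 = 8.4 mOsm/kg

8.4 mOsm/kg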